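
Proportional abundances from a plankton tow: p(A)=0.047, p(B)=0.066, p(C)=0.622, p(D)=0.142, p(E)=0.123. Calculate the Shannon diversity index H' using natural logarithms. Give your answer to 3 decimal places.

Each pᵢ ln pᵢ term (working shown to 5 dp, full precision carried): 0.047×(-3.05761)=-0.14371, 0.066×(-2.71810)=-0.17939, 0.622×(-0.47482)=-0.29534, 0.142×(-1.95193)=-0.27717, 0.123×(-2.09557)=-0.25776.
Sum = -1.15337, so H' = 1.153.

1.153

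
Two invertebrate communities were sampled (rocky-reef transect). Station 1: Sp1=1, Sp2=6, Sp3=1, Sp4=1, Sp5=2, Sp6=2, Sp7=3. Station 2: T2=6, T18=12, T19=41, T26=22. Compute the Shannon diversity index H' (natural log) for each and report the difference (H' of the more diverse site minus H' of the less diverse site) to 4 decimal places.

0.5471

Station 1: N=16, proportions 0.0625, 0.375, 0.0625, 0.0625, 0.125, 0.125, 0.1875, giving H' = 1.721402 (working shown to 6 dp, full precision carried).
Station 2: N=81, proportions 0.074074, 0.148148, 0.506173, 0.271605, giving H' = 1.174340.
Difference = |1.721402 − 1.174340| = 0.547062, i.e. 0.5471 to 4 decimal places.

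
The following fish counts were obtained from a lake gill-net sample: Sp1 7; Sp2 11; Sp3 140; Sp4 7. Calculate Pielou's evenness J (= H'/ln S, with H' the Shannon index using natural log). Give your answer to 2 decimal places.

0.42

Total N = 7+11+140+7 = 165, so the proportions are 0.0424, 0.0667, 0.8485, 0.0424 (working shown to 4 dp, full precision carried).
H' = −Σ pᵢ ln pᵢ = −((-0.1341) + (-0.1805) + (-0.1394) + (-0.1341)) = 0.5881.
With S = 4 species, ln S = 1.3863, so J = 0.5881/1.3863 = 0.4242, i.e. 0.42 to 2 decimal places.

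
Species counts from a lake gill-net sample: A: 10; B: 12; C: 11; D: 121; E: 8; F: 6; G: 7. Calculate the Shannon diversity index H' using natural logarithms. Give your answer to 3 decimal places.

1.162

Total N = 10+12+11+121+8+6+7 = 175, so the proportions are 0.05714, 0.06857, 0.06286, 0.69143, 0.04571, 0.03429, 0.04 (working shown to 5 dp, full precision carried).
Each pᵢ ln pᵢ term: 0.05714×(-2.86220)=-0.16355, 0.06857×(-2.67988)=-0.18376, 0.06286×(-2.76689)=-0.17392, 0.69143×(-0.36900)=-0.25513, 0.04571×(-3.08534)=-0.14104, 0.03429×(-3.37303)=-0.11565, 0.04×(-3.21888)=-0.12876.
Sum = -1.16182, so H' = 1.162.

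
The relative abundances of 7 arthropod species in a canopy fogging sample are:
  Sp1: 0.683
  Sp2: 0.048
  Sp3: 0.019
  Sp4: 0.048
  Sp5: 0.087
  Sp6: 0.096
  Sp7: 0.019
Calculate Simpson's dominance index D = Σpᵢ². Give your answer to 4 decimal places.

D = 0.683² + 0.048² + 0.019² + 0.048² + 0.087² + 0.096² + 0.019² = 0.466489 + 0.002304 + 0.000361 + 0.002304 + 0.007569 + 0.009216 + 0.000361 = 0.488604 (working shown to 6 dp, full precision carried).
To 4 decimal places, D = 0.4886.

0.4886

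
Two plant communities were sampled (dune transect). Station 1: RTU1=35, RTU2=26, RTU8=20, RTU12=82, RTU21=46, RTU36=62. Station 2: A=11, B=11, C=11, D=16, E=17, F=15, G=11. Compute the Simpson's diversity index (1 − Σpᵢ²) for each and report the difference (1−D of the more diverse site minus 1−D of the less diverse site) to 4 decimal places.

0.0559

Station 1: N=271, proportions 0.129151, 0.095941, 0.073801, 0.302583, 0.169742, 0.228782, giving 1−D = 0.795959 (working shown to 6 dp, full precision carried).
Station 2: N=92, proportions 0.119565, 0.119565, 0.119565, 0.173913, 0.184783, 0.163043, 0.119565, giving 1−D = 0.851843.
Difference = |0.795959 − 0.851843| = 0.055884, i.e. 0.0559 to 4 decimal places.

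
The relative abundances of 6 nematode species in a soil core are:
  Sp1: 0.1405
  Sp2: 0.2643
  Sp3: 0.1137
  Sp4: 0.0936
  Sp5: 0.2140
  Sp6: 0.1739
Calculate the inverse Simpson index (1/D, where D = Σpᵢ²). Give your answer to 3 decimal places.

5.338

D = 0.1405² + 0.2643² + 0.1137² + 0.0936² + 0.214² + 0.1739² = 0.0197403 + 0.0698545 + 0.0129277 + 0.0087610 + 0.0457960 + 0.0302412 = 0.1873206 (working shown to 7 dp, full precision carried).
So 1/D = 5.33844, i.e. 5.338 to 3 decimal places.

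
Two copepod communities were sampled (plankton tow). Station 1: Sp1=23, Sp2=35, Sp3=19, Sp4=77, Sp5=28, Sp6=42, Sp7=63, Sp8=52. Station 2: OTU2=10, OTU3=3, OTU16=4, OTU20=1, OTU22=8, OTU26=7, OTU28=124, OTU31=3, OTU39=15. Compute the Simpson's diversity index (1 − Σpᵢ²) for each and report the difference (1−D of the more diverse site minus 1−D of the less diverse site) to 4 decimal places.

Station 1: N=339, proportions 0.06784661, 0.10324484, 0.0560472, 0.22713864, 0.08259587, 0.12389381, 0.18584071, 0.15339233, giving 1−D = 0.84976636 (working shown to 8 dp, full precision carried).
Station 2: N=175, proportions 0.05714286, 0.01714286, 0.02285714, 0.00571429, 0.04571429, 0.04, 0.70857143, 0.01714286, 0.08571429, giving 1−D = 0.48248163.
Difference = |0.84976636 − 0.48248163| = 0.36728473, i.e. 0.3673 to 4 decimal places.

0.3673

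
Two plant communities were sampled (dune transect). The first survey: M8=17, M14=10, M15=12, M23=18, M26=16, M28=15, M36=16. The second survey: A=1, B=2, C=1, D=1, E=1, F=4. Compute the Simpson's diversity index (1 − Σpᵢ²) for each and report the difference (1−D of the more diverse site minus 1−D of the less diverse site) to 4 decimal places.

The first survey: N=104, proportions 0.163462, 0.096154, 0.115385, 0.173077, 0.153846, 0.144231, 0.153846, giving 1−D = 0.852626 (working shown to 6 dp, full precision carried).
The second survey: N=10, proportions 0.1, 0.2, 0.1, 0.1, 0.1, 0.4, giving 1−D = 0.760000.
Difference = |0.852626 − 0.760000| = 0.092626, i.e. 0.0926 to 4 decimal places.

0.0926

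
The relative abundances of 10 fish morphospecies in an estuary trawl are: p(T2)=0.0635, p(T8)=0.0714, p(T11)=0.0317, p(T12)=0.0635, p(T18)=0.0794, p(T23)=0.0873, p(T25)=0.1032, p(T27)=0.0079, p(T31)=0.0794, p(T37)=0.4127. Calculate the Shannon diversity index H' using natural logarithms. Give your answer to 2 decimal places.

Each pᵢ ln pᵢ term (working shown to 4 dp, full precision carried): 0.0635×(-2.7567)=-0.1751, 0.0714×(-2.6395)=-0.1885, 0.0317×(-3.4514)=-0.1094, 0.0635×(-2.7567)=-0.1751, 0.0794×(-2.5333)=-0.2011, 0.0873×(-2.4384)=-0.2129, 0.1032×(-2.2711)=-0.2344, 0.0079×(-4.8409)=-0.0382, 0.0794×(-2.5333)=-0.2011, 0.4127×(-0.8850)=-0.3653.
Sum = -1.9010, so H' = 1.90.

1.90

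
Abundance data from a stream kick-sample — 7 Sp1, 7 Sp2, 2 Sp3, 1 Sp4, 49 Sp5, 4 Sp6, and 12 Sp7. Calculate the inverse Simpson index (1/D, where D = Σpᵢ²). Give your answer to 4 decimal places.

2.5240

Total N = 7+7+2+1+49+4+12 = 82, so the proportions are 0.0853659, 0.0853659, 0.0243902, 0.0121951, 0.597561, 0.0487805, 0.1463415 (working shown to 7 dp, full precision carried).
D = 0.0853659² + 0.0853659² + 0.0243902² + 0.0121951² + 0.597561² + 0.0487805² + 0.1463415² = 0.0072873 + 0.0072873 + 0.0005949 + 0.0001487 + 0.3570791 + 0.0023795 + 0.0214158 = 0.3961927.
So 1/D = 2.524024, i.e. 2.5240 to 4 decimal places.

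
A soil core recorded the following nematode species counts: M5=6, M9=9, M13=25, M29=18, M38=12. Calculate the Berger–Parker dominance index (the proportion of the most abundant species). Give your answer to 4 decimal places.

0.3571

Total N = 6+9+25+18+12 = 70, so the proportions are 0.085714, 0.128571, 0.357143, 0.257143, 0.171429 (working shown to 6 dp, full precision carried).
The largest proportion is 0.357143, i.e. d = 0.3571 to 4 decimal places.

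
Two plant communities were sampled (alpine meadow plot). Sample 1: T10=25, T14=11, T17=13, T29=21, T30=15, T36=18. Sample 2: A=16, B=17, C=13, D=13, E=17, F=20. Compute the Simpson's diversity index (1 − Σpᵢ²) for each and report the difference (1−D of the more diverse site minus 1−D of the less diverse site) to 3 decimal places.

Sample 1: N=103, proportions 0.24272, 0.1068, 0.12621, 0.20388, 0.14563, 0.17476, giving 1−D = 0.82044 (working shown to 5 dp, full precision carried).
Sample 2: N=96, proportions 0.16667, 0.17708, 0.13542, 0.13542, 0.17708, 0.20833, giving 1−D = 0.82943.
Difference = |0.82044 − 0.82943| = 0.00899, i.e. 0.009 to 3 decimal places.

0.009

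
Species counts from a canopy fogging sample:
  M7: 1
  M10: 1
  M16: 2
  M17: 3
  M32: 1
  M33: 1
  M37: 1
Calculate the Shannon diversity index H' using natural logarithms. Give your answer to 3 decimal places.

1.834

Total N = 1+1+2+3+1+1+1 = 10, so the proportions are 0.1, 0.1, 0.2, 0.3, 0.1, 0.1, 0.1 (working shown to 5 dp, full precision carried).
Each pᵢ ln pᵢ term: 0.1×(-2.30259)=-0.23026, 0.1×(-2.30259)=-0.23026, 0.2×(-1.60944)=-0.32189, 0.3×(-1.20397)=-0.36119, 0.1×(-2.30259)=-0.23026, 0.1×(-2.30259)=-0.23026, 0.1×(-2.30259)=-0.23026.
Sum = -1.83437, so H' = 1.834.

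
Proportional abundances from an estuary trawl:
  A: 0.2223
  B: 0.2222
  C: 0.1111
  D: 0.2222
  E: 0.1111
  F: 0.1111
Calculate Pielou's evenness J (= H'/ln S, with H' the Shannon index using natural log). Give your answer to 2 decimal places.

H' = −Σ pᵢ ln pᵢ = −((-0.3343) + (-0.3342) + (-0.2441) + (-0.3342) + (-0.2441) + (-0.2441)) = 1.7351 (working shown to 4 dp, full precision carried).
With S = 6 species, ln S = 1.7918, so J = 1.7351/1.7918 = 0.9684, i.e. 0.97 to 2 decimal places.

0.97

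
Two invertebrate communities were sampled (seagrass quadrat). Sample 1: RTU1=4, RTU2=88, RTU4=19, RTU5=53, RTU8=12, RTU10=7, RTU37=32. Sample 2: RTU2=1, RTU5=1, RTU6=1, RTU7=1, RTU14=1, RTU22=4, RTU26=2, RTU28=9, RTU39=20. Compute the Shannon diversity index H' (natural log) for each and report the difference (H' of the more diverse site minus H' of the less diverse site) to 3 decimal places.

0.032

Sample 1: N=215, proportions 0.0186, 0.4093, 0.08837, 0.24651, 0.05581, 0.03256, 0.14884, giving H' = 1.55545 (working shown to 5 dp, full precision carried).
Sample 2: N=40, proportions 0.025, 0.025, 0.025, 0.025, 0.025, 0.1, 0.05, 0.225, 0.5, giving H' = 1.52335.
Difference = |1.55545 − 1.52335| = 0.03210, i.e. 0.032 to 3 decimal places.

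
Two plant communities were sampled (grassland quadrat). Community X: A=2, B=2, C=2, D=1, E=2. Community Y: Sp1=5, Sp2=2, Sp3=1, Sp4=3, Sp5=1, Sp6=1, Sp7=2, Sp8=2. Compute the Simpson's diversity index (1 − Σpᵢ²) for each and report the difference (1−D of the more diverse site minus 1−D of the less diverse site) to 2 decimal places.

Community X: N=9, proportions 0.2222, 0.2222, 0.2222, 0.1111, 0.2222, giving 1−D = 0.7901 (working shown to 4 dp, full precision carried).
Community Y: N=17, proportions 0.2941, 0.1176, 0.0588, 0.1765, 0.0588, 0.0588, 0.1176, 0.1176, giving 1−D = 0.8304.
Difference = |0.7901 − 0.8304| = 0.0403, i.e. 0.04 to 2 decimal places.

0.04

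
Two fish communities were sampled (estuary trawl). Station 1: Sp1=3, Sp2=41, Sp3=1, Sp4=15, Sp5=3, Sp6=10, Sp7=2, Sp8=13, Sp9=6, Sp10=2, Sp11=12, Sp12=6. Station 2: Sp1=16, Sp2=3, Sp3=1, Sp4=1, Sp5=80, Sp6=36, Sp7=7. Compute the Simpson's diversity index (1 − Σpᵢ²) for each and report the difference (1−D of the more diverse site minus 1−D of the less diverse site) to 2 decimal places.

0.20

Station 1: N=114, proportions 0.0263, 0.3596, 0.0088, 0.1316, 0.0263, 0.0877, 0.0175, 0.114, 0.0526, 0.0175, 0.1053, 0.0526, giving 1−D = 0.8139 (working shown to 4 dp, full precision carried).
Station 2: N=144, proportions 0.1111, 0.0208, 0.0069, 0.0069, 0.5556, 0.25, 0.0486, giving 1−D = 0.6136.
Difference = |0.8139 − 0.6136| = 0.2003, i.e. 0.20 to 2 decimal places.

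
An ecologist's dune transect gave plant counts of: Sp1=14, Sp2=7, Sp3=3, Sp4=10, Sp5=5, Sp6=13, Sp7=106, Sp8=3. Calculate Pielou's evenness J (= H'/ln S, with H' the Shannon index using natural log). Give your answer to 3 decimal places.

Total N = 14+7+3+10+5+13+106+3 = 161, so the proportions are 0.08696, 0.04348, 0.01863, 0.06211, 0.03106, 0.08075, 0.65839, 0.01863 (working shown to 5 dp, full precision carried).
H' = −Σ pᵢ ln pᵢ = −((-0.21238) + (-0.13633) + (-0.07421) + (-0.17260) + (-0.10783) + (-0.20319) + (-0.27518) + (-0.07421)) = 1.25593.
With S = 8 species, ln S = 2.07944, so J = 1.25593/2.07944 = 0.60397, i.e. 0.604 to 3 decimal places.

0.604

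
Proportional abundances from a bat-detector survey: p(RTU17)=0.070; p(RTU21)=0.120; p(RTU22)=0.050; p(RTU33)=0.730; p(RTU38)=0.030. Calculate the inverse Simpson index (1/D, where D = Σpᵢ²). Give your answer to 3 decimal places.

D = 0.07² + 0.12² + 0.05² + 0.73² + 0.03² = 0.004900 + 0.014400 + 0.002500 + 0.532900 + 0.000900 = 0.555600 (working shown to 6 dp, full precision carried).
So 1/D = 1.79986, i.e. 1.800 to 3 decimal places.

1.800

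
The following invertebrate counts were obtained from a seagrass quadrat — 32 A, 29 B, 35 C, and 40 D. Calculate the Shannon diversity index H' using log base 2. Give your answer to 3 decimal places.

Total N = 32+29+35+40 = 136, so the proportions are 0.23529, 0.21324, 0.25735, 0.29412 (working shown to 5 dp, full precision carried).
Each pᵢ log₂ pᵢ term: 0.23529×(-2.08746)=-0.49117, 0.21324×(-2.22948)=-0.47540, 0.25735×(-1.95818)=-0.50394, 0.29412×(-1.76553)=-0.51927.
Sum = -1.98979, so H' = 1.990.

1.990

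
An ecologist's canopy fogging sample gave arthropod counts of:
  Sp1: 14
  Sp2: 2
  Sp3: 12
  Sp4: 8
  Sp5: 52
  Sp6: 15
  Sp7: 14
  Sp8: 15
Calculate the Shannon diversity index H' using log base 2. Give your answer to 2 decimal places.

Total N = 14+2+12+8+52+15+14+15 = 132, so the proportions are 0.1061, 0.0152, 0.0909, 0.0606, 0.3939, 0.1136, 0.1061, 0.1136 (working shown to 4 dp, full precision carried).
Each pᵢ log₂ pᵢ term: 0.1061×(-3.2370)=-0.3433, 0.0152×(-6.0444)=-0.0916, 0.0909×(-3.4594)=-0.3145, 0.0606×(-4.0444)=-0.2451, 0.3939×(-1.3440)=-0.5294, 0.1136×(-3.1375)=-0.3565, 0.1061×(-3.2370)=-0.3433, 0.1136×(-3.1375)=-0.3565.
Sum = -2.5803, so H' = 2.58.

2.58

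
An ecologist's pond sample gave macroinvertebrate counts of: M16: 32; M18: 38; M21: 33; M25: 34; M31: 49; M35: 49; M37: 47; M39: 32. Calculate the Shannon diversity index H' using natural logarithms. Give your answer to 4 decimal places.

Total N = 32+38+33+34+49+49+47+32 = 314, so the proportions are 0.101911, 0.121019, 0.105096, 0.10828, 0.156051, 0.156051, 0.149682, 0.101911 (working shown to 6 dp, full precision carried).
Each pᵢ ln pᵢ term: 0.101911×(-2.283657)=-0.232729, 0.121019×(-2.111807)=-0.255569, 0.105096×(-2.252885)=-0.236768, 0.10828×(-2.223032)=-0.240711, 0.156051×(-1.857573)=-0.289876, 0.156051×(-1.857573)=-0.289876, 0.149682×(-1.899245)=-0.284282, 0.101911×(-2.283657)=-0.232729.
Sum = -2.062540, so H' = 2.0625.

2.0625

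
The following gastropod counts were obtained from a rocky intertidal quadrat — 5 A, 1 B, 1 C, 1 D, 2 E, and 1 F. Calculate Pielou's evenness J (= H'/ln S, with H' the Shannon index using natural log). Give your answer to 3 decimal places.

Total N = 5+1+1+1+2+1 = 11, so the proportions are 0.45455, 0.09091, 0.09091, 0.09091, 0.18182, 0.09091 (working shown to 5 dp, full precision carried).
H' = −Σ pᵢ ln pᵢ = −((-0.35839) + (-0.21799) + (-0.21799) + (-0.21799) + (-0.30995) + (-0.21799)) = 1.54031.
With S = 6 species, ln S = 1.79176, so J = 1.54031/1.79176 = 0.85966, i.e. 0.860 to 3 decimal places.

0.860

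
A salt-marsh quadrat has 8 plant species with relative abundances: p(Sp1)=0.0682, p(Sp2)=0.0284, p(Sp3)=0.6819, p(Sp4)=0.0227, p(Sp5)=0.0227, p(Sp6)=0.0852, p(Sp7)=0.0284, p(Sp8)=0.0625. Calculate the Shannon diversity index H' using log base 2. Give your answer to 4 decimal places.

Each pᵢ log₂ pᵢ term (working shown to 6 dp, full precision carried): 0.0682×(-3.874084)=-0.264213, 0.0284×(-5.137965)=-0.145918, 0.6819×(-0.552368)=-0.376660, 0.0227×(-5.461164)=-0.123968, 0.0227×(-5.461164)=-0.123968, 0.0852×(-3.553003)=-0.302716, 0.0284×(-5.137965)=-0.145918, 0.0625×(-4.000000)=-0.250000.
Sum = -1.733361, so H' = 1.7334.

1.7334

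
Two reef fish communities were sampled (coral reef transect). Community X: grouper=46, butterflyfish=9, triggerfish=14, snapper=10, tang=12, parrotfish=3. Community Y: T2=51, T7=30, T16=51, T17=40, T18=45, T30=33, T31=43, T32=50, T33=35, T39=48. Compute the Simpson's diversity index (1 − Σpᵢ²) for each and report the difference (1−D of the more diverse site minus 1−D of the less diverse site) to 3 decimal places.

Community X: N=94, proportions 0.48936, 0.09574, 0.14894, 0.10638, 0.12766, 0.03191, giving 1−D = 0.70054 (working shown to 5 dp, full precision carried).
Community Y: N=426, proportions 0.11972, 0.07042, 0.11972, 0.0939, 0.10563, 0.07746, 0.10094, 0.11737, 0.08216, 0.11268, giving 1−D = 0.89699.
Difference = |0.70054 − 0.89699| = 0.19645, i.e. 0.196 to 3 decimal places.

0.196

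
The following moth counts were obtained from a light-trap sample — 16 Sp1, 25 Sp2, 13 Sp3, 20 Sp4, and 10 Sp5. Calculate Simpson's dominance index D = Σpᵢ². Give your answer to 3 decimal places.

0.220

Total N = 16+25+13+20+10 = 84, so the proportions are 0.19048, 0.29762, 0.15476, 0.2381, 0.11905 (working shown to 5 dp, full precision carried).
D = 0.19048² + 0.29762² + 0.15476² + 0.2381² + 0.11905² = 0.03628 + 0.08858 + 0.02395 + 0.05669 + 0.01417 = 0.21967.
To 3 decimal places, D = 0.220.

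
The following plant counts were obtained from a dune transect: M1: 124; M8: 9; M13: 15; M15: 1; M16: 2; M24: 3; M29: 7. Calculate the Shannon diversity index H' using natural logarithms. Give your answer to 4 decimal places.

Total N = 124+9+15+1+2+3+7 = 161, so the proportions are 0.770186, 0.055901, 0.093168, 0.006211, 0.012422, 0.018634, 0.043478 (working shown to 6 dp, full precision carried).
Each pᵢ ln pᵢ term: 0.770186×(-0.261123)=-0.201113, 0.055901×(-2.884180)=-0.161227, 0.093168×(-2.373354)=-0.221120, 0.006211×(-5.081404)=-0.031562, 0.012422×(-4.388257)=-0.054513, 0.018634×(-3.982792)=-0.074214, 0.043478×(-3.135494)=-0.136326.
Sum = -0.880074, so H' = 0.8801.

0.8801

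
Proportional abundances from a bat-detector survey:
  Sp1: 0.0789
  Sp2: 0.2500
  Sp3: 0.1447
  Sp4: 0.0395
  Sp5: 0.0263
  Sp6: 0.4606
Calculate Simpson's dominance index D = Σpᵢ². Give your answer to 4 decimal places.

0.3041

D = 0.0789² + 0.25² + 0.1447² + 0.0395² + 0.0263² + 0.4606² = 0.006225 + 0.062500 + 0.020938 + 0.001560 + 0.000692 + 0.212152 = 0.304068 (working shown to 6 dp, full precision carried).
To 4 decimal places, D = 0.3041.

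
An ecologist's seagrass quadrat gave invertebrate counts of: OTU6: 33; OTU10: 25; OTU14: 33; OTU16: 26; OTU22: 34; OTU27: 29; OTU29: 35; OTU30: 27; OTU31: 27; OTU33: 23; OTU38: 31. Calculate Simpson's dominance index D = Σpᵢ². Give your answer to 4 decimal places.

0.0925

Total N = 33+25+33+26+34+29+35+27+27+23+31 = 323, so the proportions are 0.102167, 0.077399, 0.102167, 0.080495, 0.105263, 0.089783, 0.108359, 0.083591, 0.083591, 0.071207, 0.095975 (working shown to 6 dp, full precision carried).
D = 0.102167² + 0.077399² + 0.102167² + 0.080495² + 0.105263² + 0.089783² + 0.108359² + 0.083591² + 0.083591² + 0.071207² + 0.095975² = 0.010438 + 0.005991 + 0.010438 + 0.006480 + 0.011080 + 0.008061 + 0.011742 + 0.006988 + 0.006988 + 0.005070 + 0.009211 = 0.092486.
To 4 decimal places, D = 0.0925.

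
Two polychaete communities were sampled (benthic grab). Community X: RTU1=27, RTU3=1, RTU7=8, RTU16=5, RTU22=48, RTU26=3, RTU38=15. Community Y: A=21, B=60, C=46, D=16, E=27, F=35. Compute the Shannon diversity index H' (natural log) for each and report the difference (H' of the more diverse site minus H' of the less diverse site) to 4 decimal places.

0.2327

Community X: N=107, proportions 0.2523364, 0.0093458, 0.0747664, 0.046729, 0.4485981, 0.0280374, 0.1401869, giving H' = 1.4634405 (working shown to 7 dp, full precision carried).
Community Y: N=205, proportions 0.102439, 0.2926829, 0.2243902, 0.0780488, 0.1317073, 0.1707317, giving H' = 1.6961839.
Difference = |1.4634405 − 1.6961839| = 0.2327434, i.e. 0.2327 to 4 decimal places.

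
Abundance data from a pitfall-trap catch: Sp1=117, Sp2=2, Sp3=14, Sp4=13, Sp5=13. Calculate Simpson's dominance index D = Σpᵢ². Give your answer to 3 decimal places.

0.563

Total N = 117+2+14+13+13 = 159, so the proportions are 0.73585, 0.01258, 0.08805, 0.08176, 0.08176 (working shown to 5 dp, full precision carried).
D = 0.73585² + 0.01258² + 0.08805² + 0.08176² + 0.08176² = 0.54147 + 0.00016 + 0.00775 + 0.00668 + 0.00668 = 0.56275.
To 3 decimal places, D = 0.563.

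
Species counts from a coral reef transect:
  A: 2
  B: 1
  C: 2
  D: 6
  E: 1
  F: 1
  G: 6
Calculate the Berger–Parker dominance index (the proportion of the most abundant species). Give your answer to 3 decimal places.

0.316

Total N = 2+1+2+6+1+1+6 = 19, so the proportions are 0.10526, 0.05263, 0.10526, 0.31579, 0.05263, 0.05263, 0.31579 (working shown to 5 dp, full precision carried).
The largest proportion is 0.31579, i.e. d = 0.316 to 3 decimal places.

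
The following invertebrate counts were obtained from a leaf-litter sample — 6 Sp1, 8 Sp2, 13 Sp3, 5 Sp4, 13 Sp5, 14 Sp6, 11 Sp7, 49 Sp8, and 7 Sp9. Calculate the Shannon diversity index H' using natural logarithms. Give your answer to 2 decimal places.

1.90

Total N = 6+8+13+5+13+14+11+49+7 = 126, so the proportions are 0.0476, 0.0635, 0.1032, 0.0397, 0.1032, 0.1111, 0.0873, 0.3889, 0.0556 (working shown to 4 dp, full precision carried).
Each pᵢ ln pᵢ term: 0.0476×(-3.0445)=-0.1450, 0.0635×(-2.7568)=-0.1750, 0.1032×(-2.2713)=-0.2343, 0.0397×(-3.2268)=-0.1280, 0.1032×(-2.2713)=-0.2343, 0.1111×(-2.1972)=-0.2441, 0.0873×(-2.4384)=-0.2129, 0.3889×(-0.9445)=-0.3673, 0.0556×(-2.8904)=-0.1606.
Sum = -1.9016, so H' = 1.90.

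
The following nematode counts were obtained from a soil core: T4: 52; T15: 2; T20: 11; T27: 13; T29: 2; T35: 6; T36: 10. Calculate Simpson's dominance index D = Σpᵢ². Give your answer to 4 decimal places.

Total N = 52+2+11+13+2+6+10 = 96, so the proportions are 0.541667, 0.020833, 0.114583, 0.135417, 0.020833, 0.0625, 0.104167 (working shown to 6 dp, full precision carried).
D = 0.541667² + 0.020833² + 0.114583² + 0.135417² + 0.020833² + 0.0625² + 0.104167² = 0.293403 + 0.000434 + 0.013129 + 0.018338 + 0.000434 + 0.003906 + 0.010851 = 0.340495.
To 4 decimal places, D = 0.3405.

0.3405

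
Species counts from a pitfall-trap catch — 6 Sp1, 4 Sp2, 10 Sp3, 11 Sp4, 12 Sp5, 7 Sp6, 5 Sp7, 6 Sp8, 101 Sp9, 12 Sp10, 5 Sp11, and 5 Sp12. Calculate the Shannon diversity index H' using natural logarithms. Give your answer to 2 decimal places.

Total N = 6+4+10+11+12+7+5+6+101+12+5+5 = 184, so the proportions are 0.0326, 0.0217, 0.0543, 0.0598, 0.0652, 0.038, 0.0272, 0.0326, 0.5489, 0.0652, 0.0272, 0.0272 (working shown to 4 dp, full precision carried).
Each pᵢ ln pᵢ term: 0.0326×(-3.4232)=-0.1116, 0.0217×(-3.8286)=-0.0832, 0.0543×(-2.9124)=-0.1583, 0.0598×(-2.8170)=-0.1684, 0.0652×(-2.7300)=-0.1780, 0.038×(-3.2690)=-0.1244, 0.0272×(-3.6055)=-0.0980, 0.0326×(-3.4232)=-0.1116, 0.5489×(-0.5998)=-0.3292, 0.0652×(-2.7300)=-0.1780, 0.0272×(-3.6055)=-0.0980, 0.0272×(-3.6055)=-0.0980.
Sum = -1.7368, so H' = 1.74.

1.74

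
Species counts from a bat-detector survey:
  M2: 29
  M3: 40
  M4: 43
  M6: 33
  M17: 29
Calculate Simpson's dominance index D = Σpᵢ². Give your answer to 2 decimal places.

Total N = 29+40+43+33+29 = 174, so the proportions are 0.1667, 0.2299, 0.2471, 0.1897, 0.1667 (working shown to 4 dp, full precision carried).
D = 0.1667² + 0.2299² + 0.2471² + 0.1897² + 0.1667² = 0.0278 + 0.0528 + 0.0611 + 0.0360 + 0.0278 = 0.2054.
To 2 decimal places, D = 0.21.

0.21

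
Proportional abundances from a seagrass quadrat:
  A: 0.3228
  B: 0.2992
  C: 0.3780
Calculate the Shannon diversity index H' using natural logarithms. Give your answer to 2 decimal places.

1.09

Each pᵢ ln pᵢ term (working shown to 4 dp, full precision carried): 0.3228×(-1.1307)=-0.3650, 0.2992×(-1.2066)=-0.3610, 0.378×(-0.9729)=-0.3677.
Sum = -1.0938, so H' = 1.09.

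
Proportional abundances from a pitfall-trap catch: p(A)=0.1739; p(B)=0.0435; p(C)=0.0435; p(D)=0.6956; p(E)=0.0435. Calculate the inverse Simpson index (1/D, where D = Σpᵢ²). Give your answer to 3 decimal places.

1.924

D = 0.1739² + 0.0435² + 0.0435² + 0.6956² + 0.0435² = 0.030241 + 0.001892 + 0.001892 + 0.483859 + 0.001892 = 0.519777 (working shown to 6 dp, full precision carried).
So 1/D = 1.92390, i.e. 1.924 to 3 decimal places.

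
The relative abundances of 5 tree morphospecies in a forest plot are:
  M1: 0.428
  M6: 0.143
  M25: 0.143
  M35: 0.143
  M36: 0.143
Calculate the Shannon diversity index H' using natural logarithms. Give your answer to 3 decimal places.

1.476

Each pᵢ ln pᵢ term (working shown to 5 dp, full precision carried): 0.428×(-0.84863)=-0.36321, 0.143×(-1.94491)=-0.27812, 0.143×(-1.94491)=-0.27812, 0.143×(-1.94491)=-0.27812, 0.143×(-1.94491)=-0.27812.
Sum = -1.47570, so H' = 1.476.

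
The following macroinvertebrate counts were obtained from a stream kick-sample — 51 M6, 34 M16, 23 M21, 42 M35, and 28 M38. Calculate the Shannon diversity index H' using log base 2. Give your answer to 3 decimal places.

Total N = 51+34+23+42+28 = 178, so the proportions are 0.28652, 0.19101, 0.12921, 0.23596, 0.1573 (working shown to 5 dp, full precision carried).
Each pᵢ log₂ pᵢ term: 0.28652×(-1.80331)=-0.51668, 0.19101×(-2.38827)=-0.45619, 0.12921×(-2.95217)=-0.38146, 0.23596×(-2.08342)=-0.49159, 0.1573×(-2.66838)=-0.41974.
Sum = -2.26566, so H' = 2.266.

2.266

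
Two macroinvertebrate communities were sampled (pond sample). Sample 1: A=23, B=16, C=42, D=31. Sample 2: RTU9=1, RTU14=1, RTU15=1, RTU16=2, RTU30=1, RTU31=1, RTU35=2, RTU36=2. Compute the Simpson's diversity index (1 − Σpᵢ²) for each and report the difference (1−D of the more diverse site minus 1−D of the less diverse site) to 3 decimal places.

0.139

Sample 1: N=112, proportions 0.20536, 0.14286, 0.375, 0.27679, giving 1−D = 0.72018 (working shown to 5 dp, full precision carried).
Sample 2: N=11, proportions 0.09091, 0.09091, 0.09091, 0.18182, 0.09091, 0.09091, 0.18182, 0.18182, giving 1−D = 0.85950.
Difference = |0.72018 − 0.85950| = 0.13932, i.e. 0.139 to 3 decimal places.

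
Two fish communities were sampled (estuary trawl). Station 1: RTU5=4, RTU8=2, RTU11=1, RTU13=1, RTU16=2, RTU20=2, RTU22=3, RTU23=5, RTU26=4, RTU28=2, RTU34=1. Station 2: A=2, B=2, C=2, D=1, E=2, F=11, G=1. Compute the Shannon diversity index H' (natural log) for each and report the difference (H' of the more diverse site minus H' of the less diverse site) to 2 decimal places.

Station 1: N=27, proportions 0.1481, 0.0741, 0.037, 0.037, 0.0741, 0.0741, 0.1111, 0.1852, 0.1481, 0.0741, 0.037, giving H' = 2.2596 (working shown to 4 dp, full precision carried).
Station 2: N=21, proportions 0.0952, 0.0952, 0.0952, 0.0476, 0.0952, 0.5238, 0.0476, giving H' = 1.5244.
Difference = |2.2596 − 1.5244| = 0.7352, i.e. 0.74 to 2 decimal places.

0.74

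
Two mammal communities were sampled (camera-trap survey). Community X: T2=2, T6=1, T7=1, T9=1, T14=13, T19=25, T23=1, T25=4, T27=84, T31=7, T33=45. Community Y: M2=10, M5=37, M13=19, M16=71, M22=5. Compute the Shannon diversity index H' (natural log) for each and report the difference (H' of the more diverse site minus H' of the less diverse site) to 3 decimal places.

0.260

Community X: N=184, proportions 0.01087, 0.00543, 0.00543, 0.00543, 0.07065, 0.13587, 0.00543, 0.02174, 0.45652, 0.03804, 0.24457, giving H' = 1.53093 (working shown to 5 dp, full precision carried).
Community Y: N=142, proportions 0.07042, 0.26056, 0.1338, 0.5, 0.03521, giving H' = 1.27082.
Difference = |1.53093 − 1.27082| = 0.26011, i.e. 0.260 to 3 decimal places.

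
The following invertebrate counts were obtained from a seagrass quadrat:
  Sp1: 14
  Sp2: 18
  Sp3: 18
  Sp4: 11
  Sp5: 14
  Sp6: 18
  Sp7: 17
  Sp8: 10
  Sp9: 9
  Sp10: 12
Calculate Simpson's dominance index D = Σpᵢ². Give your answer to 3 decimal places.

0.106

Total N = 14+18+18+11+14+18+17+10+9+12 = 141, so the proportions are 0.09929, 0.12766, 0.12766, 0.07801, 0.09929, 0.12766, 0.12057, 0.07092, 0.06383, 0.08511 (working shown to 5 dp, full precision carried).
D = 0.09929² + 0.12766² + 0.12766² + 0.07801² + 0.09929² + 0.12766² + 0.12057² + 0.07092² + 0.06383² + 0.08511² = 0.00986 + 0.01630 + 0.01630 + 0.00609 + 0.00986 + 0.01630 + 0.01454 + 0.00503 + 0.00407 + 0.00724 = 0.10558.
To 3 decimal places, D = 0.106.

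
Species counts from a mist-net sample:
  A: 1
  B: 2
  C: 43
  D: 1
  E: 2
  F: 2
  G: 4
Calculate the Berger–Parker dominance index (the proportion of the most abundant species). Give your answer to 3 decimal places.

Total N = 1+2+43+1+2+2+4 = 55, so the proportions are 0.01818, 0.03636, 0.78182, 0.01818, 0.03636, 0.03636, 0.07273 (working shown to 5 dp, full precision carried).
The largest proportion is 0.78182, i.e. d = 0.782 to 3 decimal places.

0.782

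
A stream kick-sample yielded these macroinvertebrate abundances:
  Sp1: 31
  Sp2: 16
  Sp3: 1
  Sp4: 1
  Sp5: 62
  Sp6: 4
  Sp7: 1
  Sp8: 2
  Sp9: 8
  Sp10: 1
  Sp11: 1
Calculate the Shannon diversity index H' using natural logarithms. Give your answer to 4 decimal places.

Total N = 31+16+1+1+62+4+1+2+8+1+1 = 128, so the proportions are 0.242188, 0.125, 0.007812, 0.007812, 0.484375, 0.03125, 0.007812, 0.015625, 0.0625, 0.007812, 0.007812 (working shown to 6 dp, full precision carried).
Each pᵢ ln pᵢ term: 0.242188×(-1.418043)=-0.343432, 0.125×(-2.079442)=-0.259930, 0.007812×(-4.852030)=-0.037906, 0.007812×(-4.852030)=-0.037906, 0.484375×(-0.724896)=-0.351121, 0.03125×(-3.465736)=-0.108304, 0.007812×(-4.852030)=-0.037906, 0.015625×(-4.158883)=-0.064983, 0.0625×(-2.772589)=-0.173287, 0.007812×(-4.852030)=-0.037906, 0.007812×(-4.852030)=-0.037906.
Sum = -1.490590, so H' = 1.4906.

1.4906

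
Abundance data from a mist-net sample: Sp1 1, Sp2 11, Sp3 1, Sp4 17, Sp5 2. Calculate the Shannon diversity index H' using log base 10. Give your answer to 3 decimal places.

Total N = 1+11+1+17+2 = 32, so the proportions are 0.03125, 0.34375, 0.03125, 0.53125, 0.0625 (working shown to 5 dp, full precision carried).
Each pᵢ log₁₀ pᵢ term: 0.03125×(-1.50515)=-0.04704, 0.34375×(-0.46376)=-0.15942, 0.03125×(-1.50515)=-0.04704, 0.53125×(-0.27470)=-0.14593, 0.0625×(-1.20412)=-0.07526.
Sum = -0.47468, so H' = 0.475.

0.475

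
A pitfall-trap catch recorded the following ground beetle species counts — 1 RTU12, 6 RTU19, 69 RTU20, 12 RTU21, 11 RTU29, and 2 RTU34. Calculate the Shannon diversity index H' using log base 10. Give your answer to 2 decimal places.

0.45

Total N = 1+6+69+12+11+2 = 101, so the proportions are 0.0099, 0.0594, 0.6832, 0.1188, 0.1089, 0.0198 (working shown to 4 dp, full precision carried).
Each pᵢ log₁₀ pᵢ term: 0.0099×(-2.0043)=-0.0198, 0.0594×(-1.2262)=-0.0728, 0.6832×(-0.1655)=-0.1130, 0.1188×(-0.9251)=-0.1099, 0.1089×(-0.9629)=-0.1049, 0.0198×(-1.7033)=-0.0337.
Sum = -0.4543, so H' = 0.45.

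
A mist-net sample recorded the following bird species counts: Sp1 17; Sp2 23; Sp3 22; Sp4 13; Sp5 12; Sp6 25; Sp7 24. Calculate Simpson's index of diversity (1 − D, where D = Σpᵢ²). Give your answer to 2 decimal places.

Total N = 17+23+22+13+12+25+24 = 136, so the proportions are 0.125, 0.1691, 0.1618, 0.0956, 0.0882, 0.1838, 0.1765 (working shown to 4 dp, full precision carried).
D = 0.125² + 0.1691² + 0.1618² + 0.0956² + 0.0882² + 0.1838² + 0.1765² = 0.0156 + 0.0286 + 0.0262 + 0.0091 + 0.0078 + 0.0338 + 0.0311 = 0.1522.
So 1 − D = 0.8478, i.e. 0.85 to 2 decimal places.

0.85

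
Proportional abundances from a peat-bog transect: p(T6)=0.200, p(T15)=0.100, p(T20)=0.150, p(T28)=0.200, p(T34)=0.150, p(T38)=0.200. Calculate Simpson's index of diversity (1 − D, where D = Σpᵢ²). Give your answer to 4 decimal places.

D = 0.2² + 0.1² + 0.15² + 0.2² + 0.15² + 0.2² = 0.040000 + 0.010000 + 0.022500 + 0.040000 + 0.022500 + 0.040000 = 0.175000 (working shown to 6 dp, full precision carried).
So 1 − D = 0.825000, i.e. 0.8250 to 4 decimal places.

0.8250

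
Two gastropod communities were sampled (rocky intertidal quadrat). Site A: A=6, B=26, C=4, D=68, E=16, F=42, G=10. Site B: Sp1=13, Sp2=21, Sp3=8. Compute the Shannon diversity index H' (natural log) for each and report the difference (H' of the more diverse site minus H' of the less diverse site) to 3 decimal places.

Site A: N=172, proportions 0.03488, 0.15116, 0.02326, 0.39535, 0.09302, 0.24419, 0.05814, giving H' = 1.58760 (working shown to 5 dp, full precision carried).
Site B: N=42, proportions 0.30952, 0.5, 0.19048, giving H' = 1.02541.
Difference = |1.58760 − 1.02541| = 0.56219, i.e. 0.562 to 3 decimal places.

0.562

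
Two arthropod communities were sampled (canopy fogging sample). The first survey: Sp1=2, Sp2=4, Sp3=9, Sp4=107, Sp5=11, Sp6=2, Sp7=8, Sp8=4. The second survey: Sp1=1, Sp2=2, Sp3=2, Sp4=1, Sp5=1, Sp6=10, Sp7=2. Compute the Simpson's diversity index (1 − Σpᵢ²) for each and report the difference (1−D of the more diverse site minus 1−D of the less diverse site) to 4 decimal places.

0.2254

The first survey: N=147, proportions 0.0136054, 0.0272109, 0.0612245, 0.7278912, 0.0748299, 0.0136054, 0.0544218, 0.0272109, giving 1−D = 0.4560137 (working shown to 7 dp, full precision carried).
The second survey: N=19, proportions 0.0526316, 0.1052632, 0.1052632, 0.0526316, 0.0526316, 0.5263158, 0.1052632, giving 1−D = 0.6814404.
Difference = |0.4560137 − 0.6814404| = 0.2254267, i.e. 0.2254 to 4 decimal places.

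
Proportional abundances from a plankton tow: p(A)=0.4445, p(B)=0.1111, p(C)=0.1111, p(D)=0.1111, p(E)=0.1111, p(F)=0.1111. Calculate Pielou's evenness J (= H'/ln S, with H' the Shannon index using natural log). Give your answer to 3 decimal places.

0.882

H' = −Σ pᵢ ln pᵢ = −((-0.36040) + (-0.24412) + (-0.24412) + (-0.24412) + (-0.24412) + (-0.24412)) = 1.58102 (working shown to 5 dp, full precision carried).
With S = 6 species, ln S = 1.79176, so J = 1.58102/1.79176 = 0.88238, i.e. 0.882 to 3 decimal places.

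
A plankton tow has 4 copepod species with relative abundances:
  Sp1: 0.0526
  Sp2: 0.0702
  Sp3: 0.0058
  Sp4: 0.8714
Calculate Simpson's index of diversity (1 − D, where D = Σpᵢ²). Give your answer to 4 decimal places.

D = 0.0526² + 0.0702² + 0.0058² + 0.8714² = 0.002767 + 0.004928 + 0.000034 + 0.759338 = 0.767066 (working shown to 6 dp, full precision carried).
So 1 − D = 0.232934, i.e. 0.2329 to 4 decimal places.

0.2329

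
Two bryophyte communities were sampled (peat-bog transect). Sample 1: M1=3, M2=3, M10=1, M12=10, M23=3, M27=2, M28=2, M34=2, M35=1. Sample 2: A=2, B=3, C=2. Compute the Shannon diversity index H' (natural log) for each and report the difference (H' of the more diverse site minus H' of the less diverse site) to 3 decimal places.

0.844

Sample 1: N=27, proportions 0.11111, 0.11111, 0.03704, 0.37037, 0.11111, 0.07407, 0.07407, 0.07407, 0.03704, giving H' = 1.92279 (working shown to 5 dp, full precision carried).
Sample 2: N=7, proportions 0.28571, 0.42857, 0.28571, giving H' = 1.07899.
Difference = |1.92279 − 1.07899| = 0.84380, i.e. 0.844 to 3 decimal places.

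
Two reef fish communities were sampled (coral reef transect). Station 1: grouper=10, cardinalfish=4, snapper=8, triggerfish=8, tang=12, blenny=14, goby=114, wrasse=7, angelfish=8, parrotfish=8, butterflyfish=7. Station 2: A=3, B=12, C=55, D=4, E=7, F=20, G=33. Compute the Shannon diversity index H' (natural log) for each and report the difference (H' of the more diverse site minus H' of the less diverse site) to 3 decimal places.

Station 1: N=200, proportions 0.05, 0.02, 0.04, 0.04, 0.06, 0.07, 0.57, 0.035, 0.04, 0.04, 0.035, giving H' = 1.65308 (working shown to 5 dp, full precision carried).
Station 2: N=134, proportions 0.02239, 0.08955, 0.41045, 0.02985, 0.05224, 0.14925, 0.24627, giving H' = 1.55468.
Difference = |1.65308 − 1.55468| = 0.09840, i.e. 0.098 to 3 decimal places.

0.098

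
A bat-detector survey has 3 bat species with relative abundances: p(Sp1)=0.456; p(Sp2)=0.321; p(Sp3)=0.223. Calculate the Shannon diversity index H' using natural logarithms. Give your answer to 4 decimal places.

1.0575

Each pᵢ ln pᵢ term (working shown to 6 dp, full precision carried): 0.456×(-0.785262)=-0.358080, 0.321×(-1.136314)=-0.364757, 0.223×(-1.500584)=-0.334630.
Sum = -1.057467, so H' = 1.0575.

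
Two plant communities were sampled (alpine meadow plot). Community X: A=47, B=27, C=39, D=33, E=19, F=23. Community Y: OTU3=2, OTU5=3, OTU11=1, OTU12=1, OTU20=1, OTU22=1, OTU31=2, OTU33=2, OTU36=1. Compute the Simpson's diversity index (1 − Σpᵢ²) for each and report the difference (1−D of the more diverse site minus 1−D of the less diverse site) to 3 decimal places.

0.049

Community X: N=188, proportions 0.25, 0.143617, 0.2074468, 0.1755319, 0.1010638, 0.1223404, giving 1−D = 0.8178474 (working shown to 7 dp, full precision carried).
Community Y: N=14, proportions 0.1428571, 0.2142857, 0.0714286, 0.0714286, 0.0714286, 0.0714286, 0.1428571, 0.1428571, 0.0714286, giving 1−D = 0.8673469.
Difference = |0.8178474 − 0.8673469| = 0.0494995, i.e. 0.049 to 3 decimal places.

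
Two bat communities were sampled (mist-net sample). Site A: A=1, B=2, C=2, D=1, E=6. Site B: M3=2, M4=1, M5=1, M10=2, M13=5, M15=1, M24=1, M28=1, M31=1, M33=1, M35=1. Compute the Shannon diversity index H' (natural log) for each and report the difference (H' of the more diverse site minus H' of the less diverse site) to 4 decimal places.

0.8388

Site A: N=12, proportions 0.083333, 0.166667, 0.166667, 0.083333, 0.5, giving H' = 1.357978 (working shown to 6 dp, full precision carried).
Site B: N=17, proportions 0.117647, 0.058824, 0.058824, 0.117647, 0.294118, 0.058824, 0.058824, 0.058824, 0.058824, 0.058824, 0.058824, giving H' = 2.196756.
Difference = |1.357978 − 2.196756| = 0.838778, i.e. 0.8388 to 4 decimal places.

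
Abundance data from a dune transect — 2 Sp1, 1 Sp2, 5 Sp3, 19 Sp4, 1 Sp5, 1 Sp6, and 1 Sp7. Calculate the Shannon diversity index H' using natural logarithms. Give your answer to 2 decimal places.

Total N = 2+1+5+19+1+1+1 = 30, so the proportions are 0.0667, 0.0333, 0.1667, 0.6333, 0.0333, 0.0333, 0.0333 (working shown to 4 dp, full precision carried).
Each pᵢ ln pᵢ term: 0.0667×(-2.7081)=-0.1805, 0.0333×(-3.4012)=-0.1134, 0.1667×(-1.7918)=-0.2986, 0.6333×(-0.4568)=-0.2893, 0.0333×(-3.4012)=-0.1134, 0.0333×(-3.4012)=-0.1134, 0.0333×(-3.4012)=-0.1134.
Sum = -1.2219, so H' = 1.22.

1.22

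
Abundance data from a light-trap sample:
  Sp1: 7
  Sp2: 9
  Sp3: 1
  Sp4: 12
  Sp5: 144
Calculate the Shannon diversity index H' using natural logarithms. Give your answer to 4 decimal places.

0.6512

Total N = 7+9+1+12+144 = 173, so the proportions are 0.040462, 0.052023, 0.00578, 0.069364, 0.83237 (working shown to 6 dp, full precision carried).
Each pᵢ ln pᵢ term: 0.040462×(-3.207381)=-0.129778, 0.052023×(-2.956067)=-0.153784, 0.00578×(-5.153292)=-0.029788, 0.069364×(-2.668385)=-0.185090, 0.83237×(-0.183478)=-0.152722.
Sum = -0.651162, so H' = 0.6512.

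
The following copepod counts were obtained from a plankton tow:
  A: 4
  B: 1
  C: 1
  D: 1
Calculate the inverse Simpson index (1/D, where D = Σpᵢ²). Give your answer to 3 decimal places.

2.579

Total N = 4+1+1+1 = 7, so the proportions are 0.571429, 0.142857, 0.142857, 0.142857 (working shown to 6 dp, full precision carried).
D = 0.571429² + 0.142857² + 0.142857² + 0.142857² = 0.326531 + 0.020408 + 0.020408 + 0.020408 = 0.387755.
So 1/D = 2.57895, i.e. 2.579 to 3 decimal places.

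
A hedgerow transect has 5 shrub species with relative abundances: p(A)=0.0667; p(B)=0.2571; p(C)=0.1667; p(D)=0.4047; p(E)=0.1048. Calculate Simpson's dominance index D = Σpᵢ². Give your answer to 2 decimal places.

0.27

D = 0.0667² + 0.2571² + 0.1667² + 0.4047² + 0.1048² = 0.0044 + 0.0661 + 0.0278 + 0.1638 + 0.0110 = 0.2731 (working shown to 4 dp, full precision carried).
To 2 decimal places, D = 0.27.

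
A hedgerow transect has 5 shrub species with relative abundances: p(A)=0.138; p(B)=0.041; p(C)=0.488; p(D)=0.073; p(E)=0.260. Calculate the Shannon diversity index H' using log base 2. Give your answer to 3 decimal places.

Each pᵢ log₂ pᵢ term (working shown to 5 dp, full precision carried): 0.138×(-2.85726)=-0.39430, 0.041×(-4.60823)=-0.18894, 0.488×(-1.03505)=-0.50510, 0.073×(-3.77596)=-0.27565, 0.26×(-1.94342)=-0.50529.
Sum = -1.86928, so H' = 1.869.

1.869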